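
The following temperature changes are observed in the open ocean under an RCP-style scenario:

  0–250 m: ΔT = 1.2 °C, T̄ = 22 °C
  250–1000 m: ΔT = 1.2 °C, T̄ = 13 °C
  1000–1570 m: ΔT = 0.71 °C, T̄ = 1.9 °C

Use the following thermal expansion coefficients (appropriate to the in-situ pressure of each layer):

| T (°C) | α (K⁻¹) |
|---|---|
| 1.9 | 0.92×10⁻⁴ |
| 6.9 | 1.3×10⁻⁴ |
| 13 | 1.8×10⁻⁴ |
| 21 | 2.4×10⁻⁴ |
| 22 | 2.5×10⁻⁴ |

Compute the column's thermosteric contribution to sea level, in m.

Layer 1 at 22 °C → α = 2.5×10⁻⁴ K⁻¹
Layer 2 at 13 °C → α = 1.8×10⁻⁴ K⁻¹
Layer 3 at 1.9 °C → α = 0.92×10⁻⁴ K⁻¹
0–250 m: 2.5×10⁻⁴ × 1.2 × 250 = 0.07500 m
250–1000 m: 1.8×10⁻⁴ × 750 × 1.2 = 0.16200 m
1000–1570 m: 570 × 0.71 × 0.92×10⁻⁴ = 0.0372324 m
Δh = 0.07500 + 0.16200 + 0.0372324 = 0.2742324 m ≈ 0.274 m

Δh ≈ 0.274 m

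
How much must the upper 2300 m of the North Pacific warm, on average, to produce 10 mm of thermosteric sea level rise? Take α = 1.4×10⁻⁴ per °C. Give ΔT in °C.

ΔT = Δh/(αH) = 0.01 / (1.4×10⁻⁴ × 2300) ≈ 0.03106 °C

ΔT ≈ 0.0311 °C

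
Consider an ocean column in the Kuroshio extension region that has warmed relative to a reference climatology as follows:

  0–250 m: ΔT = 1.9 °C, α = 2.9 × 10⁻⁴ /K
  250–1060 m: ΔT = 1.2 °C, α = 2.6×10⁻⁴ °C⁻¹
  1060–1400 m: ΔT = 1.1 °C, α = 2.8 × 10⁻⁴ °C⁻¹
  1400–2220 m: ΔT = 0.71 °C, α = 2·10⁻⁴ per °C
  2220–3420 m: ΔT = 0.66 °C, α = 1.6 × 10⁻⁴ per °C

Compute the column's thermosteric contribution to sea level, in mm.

Layer 1: 2.9×10⁻⁴ × 1.9 × 250 = 0.13775 m
250–1060 m: 810 × 1.2 × 2.6×10⁻⁴ = 0.25272 m
340 × 1.1 × 2.8×10⁻⁴ = 0.10472 m
820 × 2×10⁻⁴ × 0.71 = 0.11644 m
1.6×10⁻⁴ × 0.66 × 1200 = 0.12672 m
Δh = 0.13775 + 0.25272 + 0.10472 + 0.11644 + 0.12672 = 0.73835 m ≈ 738 mm

Δh ≈ 738 mm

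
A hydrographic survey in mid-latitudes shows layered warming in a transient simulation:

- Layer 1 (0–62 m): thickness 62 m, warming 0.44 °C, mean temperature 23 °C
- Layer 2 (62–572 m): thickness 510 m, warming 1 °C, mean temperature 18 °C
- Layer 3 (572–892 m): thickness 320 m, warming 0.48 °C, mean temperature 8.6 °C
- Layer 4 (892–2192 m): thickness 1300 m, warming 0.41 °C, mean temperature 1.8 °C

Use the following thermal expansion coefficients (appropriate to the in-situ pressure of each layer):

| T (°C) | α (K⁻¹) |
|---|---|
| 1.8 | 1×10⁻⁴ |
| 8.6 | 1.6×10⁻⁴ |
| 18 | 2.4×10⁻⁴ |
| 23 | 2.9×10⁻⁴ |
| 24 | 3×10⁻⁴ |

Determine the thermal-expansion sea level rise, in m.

0.208 m

Layer 1 at 23 °C → α = 2.9×10⁻⁴ K⁻¹
Layer 2 at 18 °C → α = 2.4×10⁻⁴ K⁻¹
Layer 3 at 8.6 °C → α = 1.6×10⁻⁴ K⁻¹
Layer 4 at 1.8 °C → α = 1×10⁻⁴ K⁻¹
0–62 m: 62 × 0.44 × 2.9×10⁻⁴ = 0.0079112 m
62–572 m: 1 × 2.4×10⁻⁴ × 510 = 0.12240 m
Layer 3: 1.6×10⁻⁴ × 0.48 × 320 = 0.024576 m
Layer 4: 1×10⁻⁴ × 0.41 × 1300 = 0.05330 m
Δh = 0.0079112 + 0.12240 + 0.024576 + 0.05330 = 0.2081872 m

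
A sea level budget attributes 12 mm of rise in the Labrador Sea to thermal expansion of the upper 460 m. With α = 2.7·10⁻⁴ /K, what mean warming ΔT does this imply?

ΔT = Δh/(αH) = 0.012 / (2.7×10⁻⁴ × 460) ≈ 0.09662 K

ΔT ≈ 0.0966 K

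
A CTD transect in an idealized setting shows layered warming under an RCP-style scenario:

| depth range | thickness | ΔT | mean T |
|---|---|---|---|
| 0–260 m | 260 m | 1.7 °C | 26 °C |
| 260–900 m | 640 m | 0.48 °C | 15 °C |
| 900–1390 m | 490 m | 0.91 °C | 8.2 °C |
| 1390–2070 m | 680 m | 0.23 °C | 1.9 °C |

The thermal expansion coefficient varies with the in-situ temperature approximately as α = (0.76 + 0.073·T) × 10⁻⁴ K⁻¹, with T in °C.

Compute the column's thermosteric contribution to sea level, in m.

Layer 1: α = (0.76 + 0.073×26)×10⁻⁴ = 2.658×10⁻⁴ K⁻¹
Layer 2: α = (0.76 + 0.073×15)×10⁻⁴ = 1.855×10⁻⁴ K⁻¹
Layer 3: α = (0.76 + 0.073×8.2)×10⁻⁴ = 1.3586×10⁻⁴ K⁻¹
Layer 4: α = (0.76 + 0.073×1.9)×10⁻⁴ = 0.8987×10⁻⁴ K⁻¹
Layer 1: 260 × 2.658×10⁻⁴ × 1.7 = 0.1174836 m
260–900 m: 0.48 × 640 × 1.855×10⁻⁴ = 0.0569856 m
900–1390 m: 1.3586×10⁻⁴ × 0.91 × 490 = 0.060579974 m
0.23 × 680 × 0.8987×10⁻⁴ = 0.014055668 m
Δh = 0.1174836 + 0.0569856 + 0.060579974 + 0.014055668 = 0.249104842 m ≈ 0.249 m

about 0.249 m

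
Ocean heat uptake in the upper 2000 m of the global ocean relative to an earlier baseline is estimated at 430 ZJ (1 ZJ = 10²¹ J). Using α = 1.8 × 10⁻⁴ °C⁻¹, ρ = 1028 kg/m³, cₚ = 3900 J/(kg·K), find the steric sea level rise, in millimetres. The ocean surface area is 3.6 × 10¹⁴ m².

about 54 mm

Per unit area: Q = 430×10²¹ / (3.6×10¹⁴) ≈ 1.194×10⁹ J/m²
Δh = αQ/(ρcₚ) = 1.8×10⁻⁴ × 1.194×10⁹ / (1028 × 3900) ≈ 0.053607 m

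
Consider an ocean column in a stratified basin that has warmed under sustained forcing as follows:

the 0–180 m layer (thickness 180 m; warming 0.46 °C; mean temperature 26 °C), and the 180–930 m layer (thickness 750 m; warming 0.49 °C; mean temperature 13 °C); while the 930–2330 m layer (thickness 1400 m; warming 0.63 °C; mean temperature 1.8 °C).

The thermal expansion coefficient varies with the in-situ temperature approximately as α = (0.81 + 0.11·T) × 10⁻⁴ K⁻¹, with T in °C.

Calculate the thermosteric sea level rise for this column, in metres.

Δh ≈ 0.20 m

Layer 1: α = (0.81 + 0.11×26)×10⁻⁴ = 3.67×10⁻⁴ K⁻¹
Layer 2: α = (0.81 + 0.11×13)×10⁻⁴ = 2.24×10⁻⁴ K⁻¹
Layer 3: α = (0.81 + 0.11×1.8)×10⁻⁴ = 1.008×10⁻⁴ K⁻¹
3.67×10⁻⁴ × 0.46 × 180 = 0.0303876 m
180–930 m: 750 × 0.49 × 2.24×10⁻⁴ = 0.08232 m
930–2330 m: 1.008×10⁻⁴ × 0.63 × 1400 = 0.0889056 m
Δh = 0.0303876 + 0.08232 + 0.0889056 = 0.2016132 m ≈ 0.20 m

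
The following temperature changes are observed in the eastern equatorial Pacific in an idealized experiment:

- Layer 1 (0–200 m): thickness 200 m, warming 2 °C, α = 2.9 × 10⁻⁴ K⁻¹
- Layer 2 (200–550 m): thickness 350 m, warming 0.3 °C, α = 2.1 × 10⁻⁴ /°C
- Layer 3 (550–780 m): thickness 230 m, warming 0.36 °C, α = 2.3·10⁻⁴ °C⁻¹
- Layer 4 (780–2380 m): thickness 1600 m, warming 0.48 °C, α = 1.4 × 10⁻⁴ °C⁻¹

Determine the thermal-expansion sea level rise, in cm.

2.9×10⁻⁴ × 2 × 200 = 0.11600 m
Layer 2: 2.1×10⁻⁴ × 350 × 0.3 = 0.02205 m
550–780 m: 2.3×10⁻⁴ × 0.36 × 230 = 0.019044 m
0.48 × 1600 × 1.4×10⁻⁴ = 0.10752 m
Δh = 0.11600 + 0.02205 + 0.019044 + 0.10752 = 0.264614 m ≈ 26 cm

Δh = 26 cm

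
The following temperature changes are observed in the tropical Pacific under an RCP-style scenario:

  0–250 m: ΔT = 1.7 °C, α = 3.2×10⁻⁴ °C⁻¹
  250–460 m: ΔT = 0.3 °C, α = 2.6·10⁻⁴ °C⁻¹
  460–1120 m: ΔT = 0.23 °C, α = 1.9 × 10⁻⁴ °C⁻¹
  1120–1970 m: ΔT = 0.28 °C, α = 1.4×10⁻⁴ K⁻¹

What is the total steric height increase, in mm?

1.7 × 3.2×10⁻⁴ × 250 = 0.13600 m
250–460 m: 2.6×10⁻⁴ × 210 × 0.3 = 0.01638 m
Layer 3: 660 × 0.23 × 1.9×10⁻⁴ = 0.028842 m
1120–1970 m: 850 × 0.28 × 1.4×10⁻⁴ = 0.03332 m
Δh = 0.13600 + 0.01638 + 0.028842 + 0.03332 = 0.214542 m ≈ 215 mm

Δh ≈ 215 mm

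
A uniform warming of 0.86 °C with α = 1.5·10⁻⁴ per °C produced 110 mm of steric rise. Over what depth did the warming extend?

H = Δh/(αΔT) = 0.11 / (1.5×10⁻⁴ × 0.86) ≈ 852.7 m

853 m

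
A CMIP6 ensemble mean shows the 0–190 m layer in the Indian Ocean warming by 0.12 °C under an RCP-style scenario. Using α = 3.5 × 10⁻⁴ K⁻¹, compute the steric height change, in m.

Δh = αΔT·H = 3.5×10⁻⁴ × 0.12 × 190 = 0.00798 m

Δh = 0.00798 m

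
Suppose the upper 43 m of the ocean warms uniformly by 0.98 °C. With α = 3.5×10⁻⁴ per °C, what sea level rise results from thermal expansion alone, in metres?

about 0.0147 m

Δh = αΔT·H = 3.5×10⁻⁴ × 0.98 × 43 = 0.014749 m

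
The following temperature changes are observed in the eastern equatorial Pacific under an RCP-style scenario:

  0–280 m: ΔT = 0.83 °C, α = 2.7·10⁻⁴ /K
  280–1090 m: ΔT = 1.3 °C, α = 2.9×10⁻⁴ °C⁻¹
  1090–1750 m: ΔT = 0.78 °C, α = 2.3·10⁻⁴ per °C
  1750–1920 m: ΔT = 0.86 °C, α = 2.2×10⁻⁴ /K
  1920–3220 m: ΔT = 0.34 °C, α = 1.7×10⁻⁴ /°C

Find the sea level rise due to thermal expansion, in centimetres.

Δh = 59.4 cm

2.7×10⁻⁴ × 280 × 0.83 = 0.062748 m
Layer 2: 1.3 × 810 × 2.9×10⁻⁴ = 0.30537 m
660 × 2.3×10⁻⁴ × 0.78 = 0.118404 m
Layer 4: 170 × 0.86 × 2.2×10⁻⁴ = 0.032164 m
1920–3220 m: 1300 × 0.34 × 1.7×10⁻⁴ = 0.07514 m
Δh = 0.062748 + 0.30537 + 0.118404 + 0.032164 + 0.07514 = 0.593826 m ≈ 59.4 cm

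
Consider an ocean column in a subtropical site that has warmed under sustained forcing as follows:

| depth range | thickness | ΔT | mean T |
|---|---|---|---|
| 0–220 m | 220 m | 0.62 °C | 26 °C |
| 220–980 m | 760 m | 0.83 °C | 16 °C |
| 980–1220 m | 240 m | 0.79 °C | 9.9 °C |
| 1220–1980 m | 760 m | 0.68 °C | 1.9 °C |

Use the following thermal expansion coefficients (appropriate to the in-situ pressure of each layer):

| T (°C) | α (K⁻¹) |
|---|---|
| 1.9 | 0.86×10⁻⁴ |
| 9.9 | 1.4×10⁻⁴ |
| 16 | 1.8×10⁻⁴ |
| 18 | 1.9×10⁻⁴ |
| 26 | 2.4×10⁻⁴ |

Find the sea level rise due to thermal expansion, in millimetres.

220 mm

Layer 1 at 26 °C → α = 2.4×10⁻⁴ K⁻¹
Layer 2 at 16 °C → α = 1.8×10⁻⁴ K⁻¹
Layer 3 at 9.9 °C → α = 1.4×10⁻⁴ K⁻¹
Layer 4 at 1.9 °C → α = 0.86×10⁻⁴ K⁻¹
0–220 m: 220 × 0.62 × 2.4×10⁻⁴ = 0.032736 m
1.8×10⁻⁴ × 0.83 × 760 = 0.113544 m
1.4×10⁻⁴ × 0.79 × 240 = 0.026544 m
1220–1980 m: 760 × 0.68 × 0.86×10⁻⁴ = 0.0444448 m
Δh = 0.032736 + 0.113544 + 0.026544 + 0.0444448 = 0.2172688 m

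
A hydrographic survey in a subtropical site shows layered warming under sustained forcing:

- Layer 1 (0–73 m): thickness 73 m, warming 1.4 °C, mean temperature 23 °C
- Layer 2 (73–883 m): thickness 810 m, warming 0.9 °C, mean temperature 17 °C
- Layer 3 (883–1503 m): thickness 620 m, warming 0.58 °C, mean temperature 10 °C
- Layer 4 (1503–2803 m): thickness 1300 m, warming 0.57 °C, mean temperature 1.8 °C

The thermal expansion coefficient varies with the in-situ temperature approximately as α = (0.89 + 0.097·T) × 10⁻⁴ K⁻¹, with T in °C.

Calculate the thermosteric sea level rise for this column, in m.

0.363 m

Layer 1: α = (0.89 + 0.097×23)×10⁻⁴ = 3.121×10⁻⁴ K⁻¹
Layer 2: α = (0.89 + 0.097×17)×10⁻⁴ = 2.539×10⁻⁴ K⁻¹
Layer 3: α = (0.89 + 0.097×10)×10⁻⁴ = 1.86×10⁻⁴ K⁻¹
Layer 4: α = (0.89 + 0.097×1.8)×10⁻⁴ = 1.0646×10⁻⁴ K⁻¹
73 × 1.4 × 3.121×10⁻⁴ = 0.03189662 m
73–883 m: 810 × 2.539×10⁻⁴ × 0.9 = 0.1850931 m
Layer 3: 0.58 × 1.86×10⁻⁴ × 620 = 0.0668856 m
Layer 4: 0.57 × 1300 × 1.0646×10⁻⁴ = 0.07888686 m
Δh = 0.03189662 + 0.1850931 + 0.0668856 + 0.07888686 = 0.36276218 m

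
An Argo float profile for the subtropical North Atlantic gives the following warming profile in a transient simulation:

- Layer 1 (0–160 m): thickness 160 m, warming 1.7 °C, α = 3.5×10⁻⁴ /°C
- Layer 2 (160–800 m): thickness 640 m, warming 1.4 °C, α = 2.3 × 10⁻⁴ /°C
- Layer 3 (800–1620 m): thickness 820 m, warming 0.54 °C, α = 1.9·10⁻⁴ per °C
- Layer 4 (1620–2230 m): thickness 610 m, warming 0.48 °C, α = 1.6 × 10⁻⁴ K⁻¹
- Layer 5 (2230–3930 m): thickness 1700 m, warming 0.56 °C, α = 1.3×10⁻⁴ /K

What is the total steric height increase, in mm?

Layer 1: 1.7 × 3.5×10⁻⁴ × 160 = 0.09520 m
Layer 2: 1.4 × 640 × 2.3×10⁻⁴ = 0.20608 m
Layer 3: 0.54 × 820 × 1.9×10⁻⁴ = 0.084132 m
Layer 4: 610 × 1.6×10⁻⁴ × 0.48 = 0.046848 m
Layer 5: 1.3×10⁻⁴ × 0.56 × 1700 = 0.12376 m
Δh = 0.09520 + 0.20608 + 0.084132 + 0.046848 + 0.12376 = 0.55602 m ≈ 556 mm

556 mm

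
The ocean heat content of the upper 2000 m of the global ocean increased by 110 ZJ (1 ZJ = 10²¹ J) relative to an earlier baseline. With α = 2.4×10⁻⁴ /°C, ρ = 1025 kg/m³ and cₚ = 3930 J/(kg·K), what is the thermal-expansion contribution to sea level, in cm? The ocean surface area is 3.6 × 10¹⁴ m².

Per unit area: Q = 110×10²¹ / (3.6×10¹⁴) ≈ 3.056×10⁸ J/m²
Δh = αQ/(ρcₚ) = 2.4×10⁻⁴ × 3.056×10⁸ / (1025 × 3930) ≈ 0.018207 m

Δh ≈ 1.82 cm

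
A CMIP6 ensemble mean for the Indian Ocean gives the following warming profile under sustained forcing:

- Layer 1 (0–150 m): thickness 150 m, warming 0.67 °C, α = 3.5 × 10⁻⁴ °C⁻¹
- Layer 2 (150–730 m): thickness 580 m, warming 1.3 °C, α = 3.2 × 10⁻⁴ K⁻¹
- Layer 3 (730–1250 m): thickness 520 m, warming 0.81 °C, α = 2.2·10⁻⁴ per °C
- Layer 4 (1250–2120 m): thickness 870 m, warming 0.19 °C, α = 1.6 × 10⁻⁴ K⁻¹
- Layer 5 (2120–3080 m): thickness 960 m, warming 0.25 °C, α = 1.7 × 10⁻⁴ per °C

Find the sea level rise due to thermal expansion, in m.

0.67 × 3.5×10⁻⁴ × 150 = 0.035175 m
580 × 1.3 × 3.2×10⁻⁴ = 0.24128 m
Layer 3: 2.2×10⁻⁴ × 0.81 × 520 = 0.092664 m
Layer 4: 870 × 1.6×10⁻⁴ × 0.19 = 0.026448 m
0.25 × 960 × 1.7×10⁻⁴ = 0.04080 m
Δh = 0.035175 + 0.24128 + 0.092664 + 0.026448 + 0.04080 = 0.436367 m ≈ 0.44 m

Δh = 0.44 m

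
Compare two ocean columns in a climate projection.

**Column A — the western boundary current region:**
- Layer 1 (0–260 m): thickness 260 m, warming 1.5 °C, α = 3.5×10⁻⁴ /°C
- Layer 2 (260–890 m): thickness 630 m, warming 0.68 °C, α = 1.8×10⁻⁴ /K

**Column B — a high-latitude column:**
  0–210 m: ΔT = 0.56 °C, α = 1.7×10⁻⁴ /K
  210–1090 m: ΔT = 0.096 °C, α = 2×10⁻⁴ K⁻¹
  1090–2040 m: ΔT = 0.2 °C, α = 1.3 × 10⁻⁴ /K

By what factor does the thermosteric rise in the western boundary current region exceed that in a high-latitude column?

≈ 3.5×

A Layer 1: 1.5 × 260 × 3.5×10⁻⁴ = 0.13650 m
A Layer 2: 1.8×10⁻⁴ × 630 × 0.68 = 0.077112 m
A total: 0.213612 m
B 1.7×10⁻⁴ × 210 × 0.56 = 0.019992 m
B Layer 2: 0.096 × 2×10⁻⁴ × 880 = 0.016896 m
B Layer 3: 1.3×10⁻⁴ × 950 × 0.2 = 0.02470 m
B total: 0.061588 m
Ratio: 0.213612 / 0.061588 ≈ 3.468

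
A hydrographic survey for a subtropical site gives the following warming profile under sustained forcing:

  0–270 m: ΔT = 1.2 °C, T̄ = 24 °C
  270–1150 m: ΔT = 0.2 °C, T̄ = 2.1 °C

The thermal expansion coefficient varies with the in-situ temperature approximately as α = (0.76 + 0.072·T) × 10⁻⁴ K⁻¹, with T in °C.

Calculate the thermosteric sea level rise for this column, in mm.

Layer 1: α = (0.76 + 0.072×24)×10⁻⁴ = 2.488×10⁻⁴ K⁻¹
Layer 2: α = (0.76 + 0.072×2.1)×10⁻⁴ = 0.9112×10⁻⁴ K⁻¹
0–270 m: 270 × 2.488×10⁻⁴ × 1.2 = 0.0806112 m
Layer 2: 0.9112×10⁻⁴ × 0.2 × 880 = 0.01603712 m
Δh = 0.0806112 + 0.01603712 = 0.09664832 m ≈ 96.6 mm

Δh ≈ 96.6 mm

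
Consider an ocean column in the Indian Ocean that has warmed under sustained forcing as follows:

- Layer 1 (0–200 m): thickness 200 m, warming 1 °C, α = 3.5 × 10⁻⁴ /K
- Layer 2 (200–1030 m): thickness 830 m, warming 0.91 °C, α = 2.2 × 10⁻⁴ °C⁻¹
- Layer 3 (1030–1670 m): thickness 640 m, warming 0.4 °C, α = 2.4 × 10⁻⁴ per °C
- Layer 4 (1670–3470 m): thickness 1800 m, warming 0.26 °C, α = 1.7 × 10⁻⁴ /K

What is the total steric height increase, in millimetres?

0–200 m: 3.5×10⁻⁴ × 200 × 1 = 0.07000 m
Layer 2: 2.2×10⁻⁴ × 0.91 × 830 = 0.166166 m
1030–1670 m: 640 × 2.4×10⁻⁴ × 0.4 = 0.06144 m
Layer 4: 1.7×10⁻⁴ × 1800 × 0.26 = 0.07956 m
Δh = 0.07000 + 0.166166 + 0.06144 + 0.07956 = 0.377166 m

about 377 mm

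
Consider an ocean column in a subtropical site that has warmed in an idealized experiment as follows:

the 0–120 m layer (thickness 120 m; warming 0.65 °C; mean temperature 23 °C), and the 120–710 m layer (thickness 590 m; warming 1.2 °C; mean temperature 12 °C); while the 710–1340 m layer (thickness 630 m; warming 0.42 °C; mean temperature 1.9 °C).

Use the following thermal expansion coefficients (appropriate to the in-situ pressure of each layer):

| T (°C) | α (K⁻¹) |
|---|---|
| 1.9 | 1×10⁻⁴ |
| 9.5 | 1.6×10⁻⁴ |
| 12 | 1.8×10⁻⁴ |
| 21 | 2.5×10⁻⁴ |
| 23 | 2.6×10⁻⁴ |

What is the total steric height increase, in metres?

0.174 m of thermosteric rise

Layer 1 at 23 °C → α = 2.6×10⁻⁴ K⁻¹
Layer 2 at 12 °C → α = 1.8×10⁻⁴ K⁻¹
Layer 3 at 1.9 °C → α = 1×10⁻⁴ K⁻¹
120 × 0.65 × 2.6×10⁻⁴ = 0.02028 m
590 × 1.2 × 1.8×10⁻⁴ = 0.12744 m
710–1340 m: 0.42 × 1×10⁻⁴ × 630 = 0.02646 m
Δh = 0.02028 + 0.12744 + 0.02646 = 0.17418 m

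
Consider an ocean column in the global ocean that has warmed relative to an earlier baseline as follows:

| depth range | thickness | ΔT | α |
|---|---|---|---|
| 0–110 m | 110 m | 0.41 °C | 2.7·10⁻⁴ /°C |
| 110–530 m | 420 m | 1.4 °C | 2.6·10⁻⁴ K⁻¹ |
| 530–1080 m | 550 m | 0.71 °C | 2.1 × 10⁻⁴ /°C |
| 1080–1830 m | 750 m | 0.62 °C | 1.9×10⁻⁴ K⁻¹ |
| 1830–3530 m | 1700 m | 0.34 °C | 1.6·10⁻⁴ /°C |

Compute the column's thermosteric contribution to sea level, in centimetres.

Layer 1: 0.41 × 110 × 2.7×10⁻⁴ = 0.012177 m
110–530 m: 2.6×10⁻⁴ × 1.4 × 420 = 0.15288 m
530–1080 m: 0.71 × 550 × 2.1×10⁻⁴ = 0.082005 m
Layer 4: 1.9×10⁻⁴ × 0.62 × 750 = 0.08835 m
Layer 5: 0.34 × 1.6×10⁻⁴ × 1700 = 0.09248 m
Δh = 0.012177 + 0.15288 + 0.082005 + 0.08835 + 0.09248 = 0.427892 m

42.8 cm of thermosteric rise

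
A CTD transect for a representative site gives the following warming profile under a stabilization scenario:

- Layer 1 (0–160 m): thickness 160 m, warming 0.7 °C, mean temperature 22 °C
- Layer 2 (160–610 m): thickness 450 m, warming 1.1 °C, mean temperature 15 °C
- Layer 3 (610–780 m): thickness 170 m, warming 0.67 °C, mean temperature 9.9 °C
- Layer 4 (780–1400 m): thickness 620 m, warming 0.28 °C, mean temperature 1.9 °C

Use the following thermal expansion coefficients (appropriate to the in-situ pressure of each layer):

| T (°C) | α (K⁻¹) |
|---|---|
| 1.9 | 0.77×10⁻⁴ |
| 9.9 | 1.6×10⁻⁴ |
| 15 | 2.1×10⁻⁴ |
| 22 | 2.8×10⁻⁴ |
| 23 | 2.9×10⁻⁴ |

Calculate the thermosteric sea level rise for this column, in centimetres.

Layer 1 at 22 °C → α = 2.8×10⁻⁴ K⁻¹
Layer 2 at 15 °C → α = 2.1×10⁻⁴ K⁻¹
Layer 3 at 9.9 °C → α = 1.6×10⁻⁴ K⁻¹
Layer 4 at 1.9 °C → α = 0.77×10⁻⁴ K⁻¹
0–160 m: 0.7 × 2.8×10⁻⁴ × 160 = 0.03136 m
160–610 m: 2.1×10⁻⁴ × 450 × 1.1 = 0.10395 m
Layer 3: 0.67 × 170 × 1.6×10⁻⁴ = 0.018224 m
Layer 4: 0.28 × 0.77×10⁻⁴ × 620 = 0.0133672 m
Δh = 0.03136 + 0.10395 + 0.018224 + 0.0133672 = 0.1669012 m ≈ 17 cm

17 cm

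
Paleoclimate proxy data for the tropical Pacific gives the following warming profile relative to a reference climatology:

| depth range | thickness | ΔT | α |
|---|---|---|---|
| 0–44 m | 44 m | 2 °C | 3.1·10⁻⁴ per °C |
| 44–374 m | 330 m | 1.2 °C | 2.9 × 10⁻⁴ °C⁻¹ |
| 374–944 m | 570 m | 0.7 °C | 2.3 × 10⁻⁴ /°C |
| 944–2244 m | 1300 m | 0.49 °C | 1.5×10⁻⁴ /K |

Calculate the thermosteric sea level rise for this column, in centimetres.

Layer 1: 44 × 3.1×10⁻⁴ × 2 = 0.02728 m
2.9×10⁻⁴ × 330 × 1.2 = 0.11484 m
374–944 m: 2.3×10⁻⁴ × 570 × 0.7 = 0.09177 m
944–2244 m: 1.5×10⁻⁴ × 1300 × 0.49 = 0.09555 m
Δh = 0.02728 + 0.11484 + 0.09177 + 0.09555 = 0.32944 m

32.9 cm of thermosteric rise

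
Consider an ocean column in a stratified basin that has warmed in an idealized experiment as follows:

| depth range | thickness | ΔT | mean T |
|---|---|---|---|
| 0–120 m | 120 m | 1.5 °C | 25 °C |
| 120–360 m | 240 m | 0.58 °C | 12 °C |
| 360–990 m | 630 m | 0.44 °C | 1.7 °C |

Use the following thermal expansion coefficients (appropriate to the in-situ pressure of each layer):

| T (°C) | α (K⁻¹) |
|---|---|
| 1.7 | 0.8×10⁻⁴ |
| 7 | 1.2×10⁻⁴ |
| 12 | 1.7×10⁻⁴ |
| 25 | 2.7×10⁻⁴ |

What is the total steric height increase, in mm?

Layer 1 at 25 °C → α = 2.7×10⁻⁴ K⁻¹
Layer 2 at 12 °C → α = 1.7×10⁻⁴ K⁻¹
Layer 3 at 1.7 °C → α = 0.8×10⁻⁴ K⁻¹
0–120 m: 120 × 2.7×10⁻⁴ × 1.5 = 0.04860 m
1.7×10⁻⁴ × 240 × 0.58 = 0.023664 m
360–990 m: 0.8×10⁻⁴ × 0.44 × 630 = 0.022176 m
Δh = 0.04860 + 0.023664 + 0.022176 = 0.09444 m

94.4 mm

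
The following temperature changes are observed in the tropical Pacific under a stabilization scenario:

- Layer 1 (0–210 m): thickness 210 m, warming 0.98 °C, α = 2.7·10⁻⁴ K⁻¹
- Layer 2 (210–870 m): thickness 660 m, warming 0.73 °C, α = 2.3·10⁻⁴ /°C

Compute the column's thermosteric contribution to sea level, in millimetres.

0–210 m: 2.7×10⁻⁴ × 0.98 × 210 = 0.055566 m
0.73 × 660 × 2.3×10⁻⁴ = 0.110814 m
Δh = 0.055566 + 0.110814 = 0.16638 m ≈ 170 mm

Δh ≈ 170 mm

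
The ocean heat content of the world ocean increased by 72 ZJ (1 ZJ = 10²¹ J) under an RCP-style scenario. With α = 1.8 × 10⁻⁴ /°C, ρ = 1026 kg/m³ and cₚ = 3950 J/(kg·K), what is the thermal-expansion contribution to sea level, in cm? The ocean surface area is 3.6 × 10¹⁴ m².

Per unit area: Q = 72×10²¹ / (3.6×10¹⁴) = 2×10⁸ J/m²
Δh = αQ/(ρcₚ) = 1.8×10⁻⁴ × 2×10⁸ / (1026 × 3950) ≈ 0.008883 m

Δh ≈ 0.888 cm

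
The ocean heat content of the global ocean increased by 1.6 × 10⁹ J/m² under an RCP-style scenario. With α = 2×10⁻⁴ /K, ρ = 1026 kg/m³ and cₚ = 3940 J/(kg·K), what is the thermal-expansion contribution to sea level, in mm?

Δh = αQ/(ρcₚ) = 2×10⁻⁴ × 1.6×10⁹ / (1026 × 3940) ≈ 0.07916 m

Δh ≈ 79.2 mm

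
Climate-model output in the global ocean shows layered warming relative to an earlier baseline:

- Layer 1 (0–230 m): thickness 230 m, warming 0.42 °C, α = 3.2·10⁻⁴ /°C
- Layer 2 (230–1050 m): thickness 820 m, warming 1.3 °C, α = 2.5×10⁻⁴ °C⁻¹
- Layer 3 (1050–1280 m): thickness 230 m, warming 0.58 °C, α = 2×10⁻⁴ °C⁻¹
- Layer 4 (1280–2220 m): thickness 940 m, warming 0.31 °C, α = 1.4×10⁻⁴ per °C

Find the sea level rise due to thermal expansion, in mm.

3.2×10⁻⁴ × 0.42 × 230 = 0.030912 m
230–1050 m: 820 × 1.3 × 2.5×10⁻⁴ = 0.26650 m
0.58 × 2×10⁻⁴ × 230 = 0.02668 m
Layer 4: 0.31 × 940 × 1.4×10⁻⁴ = 0.040796 m
Δh = 0.030912 + 0.26650 + 0.02668 + 0.040796 = 0.364888 m ≈ 365 mm

Δh ≈ 365 mm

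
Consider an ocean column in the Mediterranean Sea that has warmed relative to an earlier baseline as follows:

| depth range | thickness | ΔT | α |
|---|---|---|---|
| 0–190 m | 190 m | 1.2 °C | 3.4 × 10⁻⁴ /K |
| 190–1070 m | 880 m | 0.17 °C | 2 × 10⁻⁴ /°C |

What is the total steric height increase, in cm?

Layer 1: 190 × 3.4×10⁻⁴ × 1.2 = 0.07752 m
880 × 2×10⁻⁴ × 0.17 = 0.02992 m
Δh = 0.07752 + 0.02992 = 0.10744 m ≈ 10.7 cm

Δh = 10.7 cm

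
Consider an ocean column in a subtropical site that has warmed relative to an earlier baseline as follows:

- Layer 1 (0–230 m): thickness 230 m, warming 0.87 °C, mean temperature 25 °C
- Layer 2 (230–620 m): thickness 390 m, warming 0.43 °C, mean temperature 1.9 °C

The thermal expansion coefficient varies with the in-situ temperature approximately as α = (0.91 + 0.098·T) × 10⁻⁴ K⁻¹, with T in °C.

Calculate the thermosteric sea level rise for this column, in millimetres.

Layer 1: α = (0.91 + 0.098×25)×10⁻⁴ = 3.36×10⁻⁴ K⁻¹
Layer 2: α = (0.91 + 0.098×1.9)×10⁻⁴ = 1.0962×10⁻⁴ K⁻¹
Layer 1: 230 × 3.36×10⁻⁴ × 0.87 = 0.0672336 m
Layer 2: 0.43 × 1.0962×10⁻⁴ × 390 = 0.018383274 m
Δh = 0.0672336 + 0.018383274 = 0.085616874 m ≈ 85.6 mm

85.6 mm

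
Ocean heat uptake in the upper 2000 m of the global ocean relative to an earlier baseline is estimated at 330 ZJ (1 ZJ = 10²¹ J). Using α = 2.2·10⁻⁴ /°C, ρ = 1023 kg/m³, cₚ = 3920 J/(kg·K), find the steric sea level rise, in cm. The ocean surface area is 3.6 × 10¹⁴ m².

about 5.03 cm

Per unit area: Q = 330×10²¹ / (3.6×10¹⁴) ≈ 9.167×10⁸ J/m²
Δh = αQ/(ρcₚ) = 2.2×10⁻⁴ × 9.167×10⁸ / (1023 × 3920) ≈ 0.050291 m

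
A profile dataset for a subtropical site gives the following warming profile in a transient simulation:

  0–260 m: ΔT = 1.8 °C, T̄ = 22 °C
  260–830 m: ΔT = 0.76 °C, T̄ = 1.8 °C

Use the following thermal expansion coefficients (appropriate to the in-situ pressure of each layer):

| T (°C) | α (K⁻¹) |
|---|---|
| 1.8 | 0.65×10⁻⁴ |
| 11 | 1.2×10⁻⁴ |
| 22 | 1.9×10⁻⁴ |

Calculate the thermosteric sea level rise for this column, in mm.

117 mm

Layer 1 at 22 °C → α = 1.9×10⁻⁴ K⁻¹
Layer 2 at 1.8 °C → α = 0.65×10⁻⁴ K⁻¹
Layer 1: 260 × 1.8 × 1.9×10⁻⁴ = 0.08892 m
Layer 2: 570 × 0.65×10⁻⁴ × 0.76 = 0.028158 m
Δh = 0.08892 + 0.028158 = 0.117078 m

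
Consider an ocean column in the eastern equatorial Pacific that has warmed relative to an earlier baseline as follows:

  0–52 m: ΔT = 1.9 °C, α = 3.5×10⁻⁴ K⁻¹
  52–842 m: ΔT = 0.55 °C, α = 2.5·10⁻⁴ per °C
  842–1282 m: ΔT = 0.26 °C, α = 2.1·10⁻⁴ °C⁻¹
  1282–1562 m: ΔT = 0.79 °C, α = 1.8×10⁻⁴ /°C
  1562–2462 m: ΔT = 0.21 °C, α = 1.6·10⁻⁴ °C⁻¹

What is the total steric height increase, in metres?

52 × 1.9 × 3.5×10⁻⁴ = 0.03458 m
Layer 2: 2.5×10⁻⁴ × 0.55 × 790 = 0.108625 m
Layer 3: 0.26 × 440 × 2.1×10⁻⁴ = 0.024024 m
Layer 4: 1.8×10⁻⁴ × 280 × 0.79 = 0.039816 m
0.21 × 1.6×10⁻⁴ × 900 = 0.03024 m
Δh = 0.03458 + 0.108625 + 0.024024 + 0.039816 + 0.03024 = 0.237285 m

Δh = 0.237 m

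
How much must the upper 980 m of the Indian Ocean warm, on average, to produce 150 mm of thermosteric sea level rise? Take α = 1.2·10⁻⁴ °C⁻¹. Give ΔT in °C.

ΔT = Δh/(αH) = 0.15 / (1.2×10⁻⁴ × 980) ≈ 1.276 °C

1.3 °C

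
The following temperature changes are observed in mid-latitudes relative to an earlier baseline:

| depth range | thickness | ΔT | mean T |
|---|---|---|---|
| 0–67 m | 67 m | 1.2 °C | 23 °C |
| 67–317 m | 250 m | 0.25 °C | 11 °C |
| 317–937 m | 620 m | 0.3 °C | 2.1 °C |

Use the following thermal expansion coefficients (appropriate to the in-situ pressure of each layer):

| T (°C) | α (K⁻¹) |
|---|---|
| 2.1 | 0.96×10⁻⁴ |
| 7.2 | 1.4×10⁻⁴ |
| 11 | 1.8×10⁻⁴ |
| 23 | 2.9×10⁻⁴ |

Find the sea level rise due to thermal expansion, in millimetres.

52.4 mm

Layer 1 at 23 °C → α = 2.9×10⁻⁴ K⁻¹
Layer 2 at 11 °C → α = 1.8×10⁻⁴ K⁻¹
Layer 3 at 2.1 °C → α = 0.96×10⁻⁴ K⁻¹
Layer 1: 1.2 × 67 × 2.9×10⁻⁴ = 0.023316 m
67–317 m: 1.8×10⁻⁴ × 0.25 × 250 = 0.01125 m
Layer 3: 620 × 0.96×10⁻⁴ × 0.3 = 0.017856 m
Δh = 0.023316 + 0.01125 + 0.017856 = 0.052422 m ≈ 52.4 mm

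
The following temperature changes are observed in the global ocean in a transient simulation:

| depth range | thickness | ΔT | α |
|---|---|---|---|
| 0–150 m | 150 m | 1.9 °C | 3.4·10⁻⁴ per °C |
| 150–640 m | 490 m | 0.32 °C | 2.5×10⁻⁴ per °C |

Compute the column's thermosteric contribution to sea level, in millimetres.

3.4×10⁻⁴ × 1.9 × 150 = 0.09690 m
150–640 m: 2.5×10⁻⁴ × 490 × 0.32 = 0.03920 m
Δh = 0.09690 + 0.03920 = 0.13610 m ≈ 136 mm

Δh ≈ 136 mm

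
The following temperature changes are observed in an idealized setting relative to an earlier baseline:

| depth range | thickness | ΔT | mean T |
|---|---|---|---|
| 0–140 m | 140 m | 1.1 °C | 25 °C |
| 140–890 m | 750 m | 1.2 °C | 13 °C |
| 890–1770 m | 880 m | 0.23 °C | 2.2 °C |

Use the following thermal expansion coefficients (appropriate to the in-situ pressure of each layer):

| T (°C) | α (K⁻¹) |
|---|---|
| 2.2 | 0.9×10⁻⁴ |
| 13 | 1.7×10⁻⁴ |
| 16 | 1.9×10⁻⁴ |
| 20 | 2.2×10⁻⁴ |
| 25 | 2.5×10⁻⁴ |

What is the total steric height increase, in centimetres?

Layer 1 at 25 °C → α = 2.5×10⁻⁴ K⁻¹
Layer 2 at 13 °C → α = 1.7×10⁻⁴ K⁻¹
Layer 3 at 2.2 °C → α = 0.9×10⁻⁴ K⁻¹
1.1 × 2.5×10⁻⁴ × 140 = 0.03850 m
1.7×10⁻⁴ × 750 × 1.2 = 0.15300 m
Layer 3: 0.9×10⁻⁴ × 880 × 0.23 = 0.018216 m
Δh = 0.03850 + 0.15300 + 0.018216 = 0.209716 m

Δh ≈ 21 cm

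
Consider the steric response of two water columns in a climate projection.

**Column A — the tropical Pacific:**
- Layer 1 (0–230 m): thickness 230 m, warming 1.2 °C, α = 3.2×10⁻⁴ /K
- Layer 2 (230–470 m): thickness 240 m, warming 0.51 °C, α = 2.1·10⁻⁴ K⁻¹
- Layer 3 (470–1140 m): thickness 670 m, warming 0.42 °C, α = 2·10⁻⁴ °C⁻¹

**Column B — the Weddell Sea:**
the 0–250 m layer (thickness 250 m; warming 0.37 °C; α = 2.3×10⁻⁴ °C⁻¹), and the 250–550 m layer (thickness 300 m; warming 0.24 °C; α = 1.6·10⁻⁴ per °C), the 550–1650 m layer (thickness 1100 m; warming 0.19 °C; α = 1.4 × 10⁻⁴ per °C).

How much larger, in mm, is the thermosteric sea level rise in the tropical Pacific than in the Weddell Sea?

108 mm larger

A Layer 1: 3.2×10⁻⁴ × 230 × 1.2 = 0.08832 m
A 230–470 m: 2.1×10⁻⁴ × 0.51 × 240 = 0.025704 m
A Layer 3: 0.42 × 670 × 2×10⁻⁴ = 0.05628 m
A total: 0.170304 m
B 250 × 2.3×10⁻⁴ × 0.37 = 0.021275 m
B Layer 2: 300 × 1.6×10⁻⁴ × 0.24 = 0.01152 m
B 1100 × 1.4×10⁻⁴ × 0.19 = 0.02926 m
B total: 0.062055 m
Difference: 0.170304 − 0.062055 = 0.108249 m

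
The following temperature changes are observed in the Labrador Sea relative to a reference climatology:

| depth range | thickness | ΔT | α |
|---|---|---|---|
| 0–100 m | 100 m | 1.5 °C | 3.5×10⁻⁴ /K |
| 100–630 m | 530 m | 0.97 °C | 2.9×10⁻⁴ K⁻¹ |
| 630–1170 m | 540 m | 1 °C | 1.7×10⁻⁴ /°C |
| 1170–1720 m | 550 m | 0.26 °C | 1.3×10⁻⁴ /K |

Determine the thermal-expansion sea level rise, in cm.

Δh = 31 cm

Layer 1: 3.5×10⁻⁴ × 1.5 × 100 = 0.05250 m
Layer 2: 2.9×10⁻⁴ × 530 × 0.97 = 0.149089 m
630–1170 m: 540 × 1.7×10⁻⁴ × 1 = 0.09180 m
550 × 1.3×10⁻⁴ × 0.26 = 0.01859 m
Δh = 0.05250 + 0.149089 + 0.09180 + 0.01859 = 0.311979 m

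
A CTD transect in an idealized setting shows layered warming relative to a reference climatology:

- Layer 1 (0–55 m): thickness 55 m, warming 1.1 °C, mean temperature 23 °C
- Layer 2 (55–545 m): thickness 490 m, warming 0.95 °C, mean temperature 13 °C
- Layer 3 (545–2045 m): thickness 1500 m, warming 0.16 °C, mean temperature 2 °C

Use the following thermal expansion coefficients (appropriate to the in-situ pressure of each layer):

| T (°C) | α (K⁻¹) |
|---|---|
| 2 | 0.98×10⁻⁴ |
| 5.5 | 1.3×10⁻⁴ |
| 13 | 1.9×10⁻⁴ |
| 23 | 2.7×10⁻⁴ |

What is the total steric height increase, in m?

Δh ≈ 0.128 m

Layer 1 at 23 °C → α = 2.7×10⁻⁴ K⁻¹
Layer 2 at 13 °C → α = 1.9×10⁻⁴ K⁻¹
Layer 3 at 2 °C → α = 0.98×10⁻⁴ K⁻¹
0–55 m: 1.1 × 55 × 2.7×10⁻⁴ = 0.016335 m
55–545 m: 1.9×10⁻⁴ × 0.95 × 490 = 0.088445 m
1500 × 0.98×10⁻⁴ × 0.16 = 0.02352 m
Δh = 0.016335 + 0.088445 + 0.02352 = 0.12830 m ≈ 0.128 m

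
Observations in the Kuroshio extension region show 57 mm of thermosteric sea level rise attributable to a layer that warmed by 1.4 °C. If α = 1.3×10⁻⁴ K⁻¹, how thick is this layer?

H = Δh/(αΔT) = 0.057 / (1.3×10⁻⁴ × 1.4) ≈ 313.2 m

313 m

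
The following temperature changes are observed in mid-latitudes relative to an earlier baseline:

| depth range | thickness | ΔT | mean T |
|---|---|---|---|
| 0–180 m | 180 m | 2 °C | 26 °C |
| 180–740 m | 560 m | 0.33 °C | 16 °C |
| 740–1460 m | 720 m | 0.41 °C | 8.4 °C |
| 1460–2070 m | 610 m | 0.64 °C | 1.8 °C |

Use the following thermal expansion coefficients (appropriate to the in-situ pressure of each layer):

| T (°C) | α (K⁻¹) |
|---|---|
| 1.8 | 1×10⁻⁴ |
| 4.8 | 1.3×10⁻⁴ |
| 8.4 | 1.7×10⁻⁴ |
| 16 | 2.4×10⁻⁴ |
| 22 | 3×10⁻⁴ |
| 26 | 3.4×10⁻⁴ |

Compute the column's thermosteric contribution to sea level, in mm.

Layer 1 at 26 °C → α = 3.4×10⁻⁴ K⁻¹
Layer 2 at 16 °C → α = 2.4×10⁻⁴ K⁻¹
Layer 3 at 8.4 °C → α = 1.7×10⁻⁴ K⁻¹
Layer 4 at 1.8 °C → α = 1×10⁻⁴ K⁻¹
0–180 m: 180 × 2 × 3.4×10⁻⁴ = 0.12240 m
Layer 2: 2.4×10⁻⁴ × 0.33 × 560 = 0.044352 m
Layer 3: 720 × 0.41 × 1.7×10⁻⁴ = 0.050184 m
610 × 0.64 × 1×10⁻⁴ = 0.03904 m
Δh = 0.12240 + 0.044352 + 0.050184 + 0.03904 = 0.255976 m ≈ 260 mm

Δh ≈ 260 mm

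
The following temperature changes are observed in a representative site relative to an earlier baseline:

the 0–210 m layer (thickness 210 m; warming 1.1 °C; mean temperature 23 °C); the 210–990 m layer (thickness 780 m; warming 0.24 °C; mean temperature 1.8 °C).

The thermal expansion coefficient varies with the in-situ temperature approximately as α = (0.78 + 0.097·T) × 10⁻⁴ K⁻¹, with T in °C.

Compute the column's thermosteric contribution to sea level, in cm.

Layer 1: α = (0.78 + 0.097×23)×10⁻⁴ = 3.011×10⁻⁴ K⁻¹
Layer 2: α = (0.78 + 0.097×1.8)×10⁻⁴ = 0.9546×10⁻⁴ K⁻¹
1.1 × 3.011×10⁻⁴ × 210 = 0.0695541 m
Layer 2: 0.9546×10⁻⁴ × 780 × 0.24 = 0.017870112 m
Δh = 0.0695541 + 0.017870112 = 0.087424212 m

8.74 cm of thermosteric rise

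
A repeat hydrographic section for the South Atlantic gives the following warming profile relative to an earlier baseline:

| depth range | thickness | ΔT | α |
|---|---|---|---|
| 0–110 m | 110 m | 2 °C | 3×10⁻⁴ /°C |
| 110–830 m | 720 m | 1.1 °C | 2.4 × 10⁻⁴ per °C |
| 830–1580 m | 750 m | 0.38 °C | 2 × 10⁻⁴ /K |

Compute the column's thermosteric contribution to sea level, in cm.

Δh ≈ 31.3 cm

0–110 m: 110 × 2 × 3×10⁻⁴ = 0.06600 m
720 × 2.4×10⁻⁴ × 1.1 = 0.19008 m
0.38 × 750 × 2×10⁻⁴ = 0.05700 m
Δh = 0.06600 + 0.19008 + 0.05700 = 0.31308 m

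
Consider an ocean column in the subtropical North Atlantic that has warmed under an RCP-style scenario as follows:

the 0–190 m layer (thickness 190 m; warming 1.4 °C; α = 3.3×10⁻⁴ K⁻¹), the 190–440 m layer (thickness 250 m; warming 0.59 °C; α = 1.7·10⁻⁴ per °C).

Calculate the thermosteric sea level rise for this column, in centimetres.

Δh ≈ 11.3 cm

190 × 3.3×10⁻⁴ × 1.4 = 0.08778 m
250 × 0.59 × 1.7×10⁻⁴ = 0.025075 m
Δh = 0.08778 + 0.025075 = 0.112855 m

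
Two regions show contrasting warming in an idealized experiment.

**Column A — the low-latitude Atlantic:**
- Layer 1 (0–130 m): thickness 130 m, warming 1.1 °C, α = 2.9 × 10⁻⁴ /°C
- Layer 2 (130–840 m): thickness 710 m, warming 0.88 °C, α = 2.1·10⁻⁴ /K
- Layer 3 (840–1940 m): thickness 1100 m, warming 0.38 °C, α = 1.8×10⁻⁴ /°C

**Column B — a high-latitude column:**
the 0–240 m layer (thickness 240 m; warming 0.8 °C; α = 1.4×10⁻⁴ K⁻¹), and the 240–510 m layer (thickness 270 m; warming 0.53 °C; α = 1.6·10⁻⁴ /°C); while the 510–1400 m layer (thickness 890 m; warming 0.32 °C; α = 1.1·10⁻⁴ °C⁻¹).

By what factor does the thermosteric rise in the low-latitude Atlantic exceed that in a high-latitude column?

A 0–130 m: 130 × 2.9×10⁻⁴ × 1.1 = 0.04147 m
A 130–840 m: 0.88 × 710 × 2.1×10⁻⁴ = 0.131208 m
A 840–1940 m: 1.8×10⁻⁴ × 1100 × 0.38 = 0.07524 m
A total: 0.247918 m
B 0–240 m: 1.4×10⁻⁴ × 240 × 0.8 = 0.02688 m
B 240–510 m: 0.53 × 270 × 1.6×10⁻⁴ = 0.022896 m
B Layer 3: 890 × 0.32 × 1.1×10⁻⁴ = 0.031328 m
B total: 0.081104 m
Ratio: 0.247918 / 0.081104 ≈ 3.057

3.06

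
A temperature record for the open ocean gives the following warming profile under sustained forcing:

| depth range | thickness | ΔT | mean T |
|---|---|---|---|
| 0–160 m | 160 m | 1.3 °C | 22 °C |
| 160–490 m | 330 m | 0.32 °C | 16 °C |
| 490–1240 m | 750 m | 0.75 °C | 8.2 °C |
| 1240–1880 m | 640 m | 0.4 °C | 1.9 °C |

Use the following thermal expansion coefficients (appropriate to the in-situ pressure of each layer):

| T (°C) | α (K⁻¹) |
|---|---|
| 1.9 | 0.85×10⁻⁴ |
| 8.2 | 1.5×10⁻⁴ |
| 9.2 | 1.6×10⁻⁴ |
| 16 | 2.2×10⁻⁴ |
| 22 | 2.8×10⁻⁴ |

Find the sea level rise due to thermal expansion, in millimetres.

188 mm

Layer 1 at 22 °C → α = 2.8×10⁻⁴ K⁻¹
Layer 2 at 16 °C → α = 2.2×10⁻⁴ K⁻¹
Layer 3 at 8.2 °C → α = 1.5×10⁻⁴ K⁻¹
Layer 4 at 1.9 °C → α = 0.85×10⁻⁴ K⁻¹
1.3 × 160 × 2.8×10⁻⁴ = 0.05824 m
Layer 2: 2.2×10⁻⁴ × 0.32 × 330 = 0.023232 m
0.75 × 750 × 1.5×10⁻⁴ = 0.084375 m
1240–1880 m: 0.4 × 640 × 0.85×10⁻⁴ = 0.02176 m
Δh = 0.05824 + 0.023232 + 0.084375 + 0.02176 = 0.187607 m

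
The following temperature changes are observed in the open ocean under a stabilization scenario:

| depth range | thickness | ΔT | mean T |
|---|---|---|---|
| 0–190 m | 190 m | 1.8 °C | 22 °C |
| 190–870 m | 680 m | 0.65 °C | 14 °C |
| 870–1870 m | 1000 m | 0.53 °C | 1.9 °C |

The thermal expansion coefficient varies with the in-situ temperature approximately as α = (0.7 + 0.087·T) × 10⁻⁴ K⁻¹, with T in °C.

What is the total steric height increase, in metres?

Δh ≈ 0.22 m

Layer 1: α = (0.7 + 0.087×22)×10⁻⁴ = 2.614×10⁻⁴ K⁻¹
Layer 2: α = (0.7 + 0.087×14)×10⁻⁴ = 1.918×10⁻⁴ K⁻¹
Layer 3: α = (0.7 + 0.087×1.9)×10⁻⁴ = 0.8653×10⁻⁴ K⁻¹
Layer 1: 2.614×10⁻⁴ × 190 × 1.8 = 0.0893988 m
190–870 m: 0.65 × 680 × 1.918×10⁻⁴ = 0.0847756 m
870–1870 m: 0.53 × 0.8653×10⁻⁴ × 1000 = 0.0458609 m
Δh = 0.0893988 + 0.0847756 + 0.0458609 = 0.2200353 m ≈ 0.22 m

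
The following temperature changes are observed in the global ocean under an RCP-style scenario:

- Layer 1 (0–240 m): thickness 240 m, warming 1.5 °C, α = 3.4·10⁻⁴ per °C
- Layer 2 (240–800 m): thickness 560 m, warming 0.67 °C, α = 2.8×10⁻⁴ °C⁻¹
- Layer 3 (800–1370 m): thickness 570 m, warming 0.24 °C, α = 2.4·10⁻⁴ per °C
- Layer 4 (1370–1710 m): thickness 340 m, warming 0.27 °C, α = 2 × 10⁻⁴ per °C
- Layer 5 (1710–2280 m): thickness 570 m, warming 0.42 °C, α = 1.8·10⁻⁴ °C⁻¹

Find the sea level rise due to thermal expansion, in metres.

0–240 m: 1.5 × 3.4×10⁻⁴ × 240 = 0.12240 m
2.8×10⁻⁴ × 0.67 × 560 = 0.105056 m
2.4×10⁻⁴ × 0.24 × 570 = 0.032832 m
0.27 × 340 × 2×10⁻⁴ = 0.01836 m
1710–2280 m: 570 × 0.42 × 1.8×10⁻⁴ = 0.043092 m
Δh = 0.12240 + 0.105056 + 0.032832 + 0.01836 + 0.043092 = 0.32174 m ≈ 0.322 m

about 0.322 m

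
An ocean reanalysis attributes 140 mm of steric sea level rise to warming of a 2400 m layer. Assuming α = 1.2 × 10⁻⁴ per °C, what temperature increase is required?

ΔT = Δh/(αH) = 0.14 / (1.2×10⁻⁴ × 2400) ≈ 0.4861 °C

0.486 °C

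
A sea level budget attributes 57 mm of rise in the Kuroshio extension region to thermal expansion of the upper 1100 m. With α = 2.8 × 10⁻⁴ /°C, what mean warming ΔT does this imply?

ΔT = Δh/(αH) = 0.057 / (2.8×10⁻⁴ × 1100) ≈ 0.1851 °C

ΔT ≈ 0.185 °C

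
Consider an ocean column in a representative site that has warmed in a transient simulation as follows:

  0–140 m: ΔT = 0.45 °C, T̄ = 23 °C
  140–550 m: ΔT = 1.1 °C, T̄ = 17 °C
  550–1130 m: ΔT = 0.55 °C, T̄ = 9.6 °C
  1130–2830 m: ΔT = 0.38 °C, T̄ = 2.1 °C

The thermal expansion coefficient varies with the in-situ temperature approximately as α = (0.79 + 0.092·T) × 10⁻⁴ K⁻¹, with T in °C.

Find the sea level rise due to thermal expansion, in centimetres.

about 24.1 cm

Layer 1: α = (0.79 + 0.092×23)×10⁻⁴ = 2.906×10⁻⁴ K⁻¹
Layer 2: α = (0.79 + 0.092×17)×10⁻⁴ = 2.354×10⁻⁴ K⁻¹
Layer 3: α = (0.79 + 0.092×9.6)×10⁻⁴ = 1.6732×10⁻⁴ K⁻¹
Layer 4: α = (0.79 + 0.092×2.1)×10⁻⁴ = 0.9832×10⁻⁴ K⁻¹
0.45 × 2.906×10⁻⁴ × 140 = 0.0183078 m
410 × 1.1 × 2.354×10⁻⁴ = 0.1061654 m
Layer 3: 580 × 0.55 × 1.6732×10⁻⁴ = 0.05337508 m
Layer 4: 0.9832×10⁻⁴ × 0.38 × 1700 = 0.06351472 m
Δh = 0.0183078 + 0.1061654 + 0.05337508 + 0.06351472 = 0.241363 m ≈ 24.1 cm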